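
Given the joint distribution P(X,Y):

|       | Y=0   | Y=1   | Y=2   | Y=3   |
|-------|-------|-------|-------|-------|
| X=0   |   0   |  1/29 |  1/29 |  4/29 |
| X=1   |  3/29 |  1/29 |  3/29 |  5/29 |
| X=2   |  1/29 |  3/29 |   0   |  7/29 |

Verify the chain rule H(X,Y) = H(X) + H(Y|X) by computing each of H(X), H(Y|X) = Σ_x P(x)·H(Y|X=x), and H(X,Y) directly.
H(X) = 1.5275 bits, H(Y|X) = 1.4847 bits, H(X,Y) = 3.0123 bits

Marginal of X (row sums):
  P(X=0) = 0 + 1/29 + 1/29 + 4/29 = 6/29
  P(X=1) = 3/29 + 1/29 + 3/29 + 5/29 = 12/29
  P(X=2) = 1/29 + 3/29 + 0 + 7/29 = 11/29
H(X) = -[(6/29)·log₂(6/29) + (12/29)·log₂(12/29) + (11/29)·log₂(11/29)]
  = 0.47028 + 0.52677 + 0.53048 = 1.5275 bits

H(Y|X) = Σ_x P(x)·H(Y|X=x):
  X=0: P(X=0) = 6/29, P(Y|X=0) = (0, 1/6, 1/6, 2/3) → H(Y|X=0) = 1.25163
  X=1: P(X=1) = 12/29, P(Y|X=1) = (1/4, 1/12, 1/4, 5/12) → H(Y|X=1) = 1.82501
  X=2: P(X=2) = 11/29, P(Y|X=2) = (1/11, 3/11, 0, 7/11) → H(Y|X=2) = 1.24067
H(Y|X) = (6/29)·1.25163 + (12/29)·1.82501 + (11/29)·1.24067 = 1.4847 bits

H(X,Y) = -Σ_{x,y} P(x,y) log₂ P(x,y). Per-cell terms -P(x,y)·log₂P(x,y):
  X=0: 0.00000, 0.16752, 0.16752, 0.39420
  X=1: 0.33859, 0.16752, 0.33859, 0.43725
  X=2: 0.16752, 0.33859, 0.00000, 0.49498
  (cells with P = 0 contribute 0)
Sum of the 12 terms: H(X,Y) = 3.0123 bits

Chain rule check:
  H(X) + H(Y|X) = 1.5275 + 1.4847 = 3.0122 bits
  H(X,Y) = 3.0123 bits
✓ Chain rule verified (Δ = 0.0001 is 4-dp rounding noise: each of the three values was rounded independently).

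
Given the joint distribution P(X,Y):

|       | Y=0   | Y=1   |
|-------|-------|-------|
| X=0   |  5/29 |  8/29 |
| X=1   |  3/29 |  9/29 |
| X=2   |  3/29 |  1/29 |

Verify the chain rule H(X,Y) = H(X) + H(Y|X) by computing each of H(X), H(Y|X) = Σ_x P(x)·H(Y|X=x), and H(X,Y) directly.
H(X) = 1.4399 bits, H(Y|X) = 0.8785 bits, H(X,Y) = 2.3184 bits

Marginal of X (row sums):
  P(X=0) = 5/29 + 8/29 = 13/29
  P(X=1) = 3/29 + 9/29 = 12/29
  P(X=2) = 3/29 + 1/29 = 4/29
H(X) = -[(13/29)·log₂(13/29) + (12/29)·log₂(12/29) + (4/29)·log₂(4/29)]
  = 0.5189 + 0.5268 + 0.3942 = 1.4399 bits

H(Y|X) = Σ_x P(x)·H(Y|X=x):
  X=0: P(X=0) = 13/29, P(Y|X=0) = (5/13, 8/13) → H(Y|X=0) = 0.9612
  X=1: P(X=1) = 12/29, P(Y|X=1) = (1/4, 3/4) → H(Y|X=1) = 0.8113
  X=2: P(X=2) = 4/29, P(Y|X=2) = (3/4, 1/4) → H(Y|X=2) = 0.8113
H(Y|X) = (13/29)·0.9612 + (12/29)·0.8113 + (4/29)·0.8113 = 0.8785 bits

H(X,Y) = -Σ_{x,y} P(x,y) log₂ P(x,y). Per-cell terms -P(x,y)·log₂P(x,y):
  X=0: 0.4373, 0.5125
  X=1: 0.3386, 0.5239
  X=2: 0.3386, 0.1675
Sum of the 6 terms: H(X,Y) = 2.3184 bits

Chain rule check:
  H(X) + H(Y|X) = 1.4399 + 0.8785 = 2.3184 bits
  H(X,Y) = 2.3184 bits
✓ Chain rule verified.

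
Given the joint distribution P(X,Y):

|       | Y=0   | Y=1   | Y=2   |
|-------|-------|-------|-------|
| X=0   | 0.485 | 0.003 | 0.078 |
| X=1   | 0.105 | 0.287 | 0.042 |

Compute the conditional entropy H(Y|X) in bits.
0.8815 bits

H(Y|X) = H(X,Y) - H(X)

H(X,Y) = -Σ_{x,y} P(x,y) log₂ P(x,y). Per-cell terms -P(x,y)·log₂P(x,y):
  X=0: 0.5063, 0.0251, 0.2871
  X=1: 0.3414, 0.5169, 0.1921
Sum of the 6 terms: H(X,Y) = 1.8689 bits

Marginal of X (row sums):
  P(X=0) = 0.485 + 0.003 + 0.078 = 0.566
  P(X=1) = 0.105 + 0.287 + 0.042 = 0.434
H(X) = -[0.566·log₂(0.566) + 0.434·log₂(0.434)]
  = 0.4648 + 0.5226 = 0.9874 bits

H(Y|X) = H(X,Y) - H(X) = 1.8689 - 0.9874 = 0.8815 bits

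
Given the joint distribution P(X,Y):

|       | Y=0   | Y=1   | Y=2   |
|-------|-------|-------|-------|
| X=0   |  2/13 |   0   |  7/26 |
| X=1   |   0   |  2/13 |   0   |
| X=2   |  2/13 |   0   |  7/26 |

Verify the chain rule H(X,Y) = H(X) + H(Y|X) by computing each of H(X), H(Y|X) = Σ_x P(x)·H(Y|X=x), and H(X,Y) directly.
H(X) = 1.4655 bits, H(Y|X) = 0.8002 bits, H(X,Y) = 2.2657 bits

Marginal of X (row sums):
  P(X=0) = 2/13 + 0 + 7/26 = 11/26
  P(X=1) = 0 + 2/13 + 0 = 2/13
  P(X=2) = 2/13 + 0 + 7/26 = 11/26
H(X) = -[(11/26)·log₂(11/26) + (2/13)·log₂(2/13) + (11/26)·log₂(11/26)]
  = 0.52504 + 0.41545 + 0.52504 = 1.4655 bits

H(Y|X) = Σ_x P(x)·H(Y|X=x):
  X=0: P(X=0) = 11/26, P(Y|X=0) = (4/11, 0, 7/11) → H(Y|X=0) = 0.94566
  X=1: P(X=1) = 2/13, P(Y|X=1) = (0, 1, 0) → H(Y|X=1) = 0.00000
  X=2: P(X=2) = 11/26, P(Y|X=2) = (4/11, 0, 7/11) → H(Y|X=2) = 0.94566
H(Y|X) = (11/26)·0.94566 + (2/13)·0.00000 + (11/26)·0.94566 = 0.8002 bits

H(X,Y) = -Σ_{x,y} P(x,y) log₂ P(x,y). Per-cell terms -P(x,y)·log₂P(x,y):
  X=0: 0.41545, 0.00000, 0.50968
  X=1: 0.00000, 0.41545, 0.00000
  X=2: 0.41545, 0.00000, 0.50968
  (cells with P = 0 contribute 0)
Sum of the 9 terms: H(X,Y) = 2.2657 bits

Chain rule check:
  H(X) + H(Y|X) = 1.4655 + 0.8002 = 2.2657 bits
  H(X,Y) = 2.2657 bits
✓ Chain rule verified.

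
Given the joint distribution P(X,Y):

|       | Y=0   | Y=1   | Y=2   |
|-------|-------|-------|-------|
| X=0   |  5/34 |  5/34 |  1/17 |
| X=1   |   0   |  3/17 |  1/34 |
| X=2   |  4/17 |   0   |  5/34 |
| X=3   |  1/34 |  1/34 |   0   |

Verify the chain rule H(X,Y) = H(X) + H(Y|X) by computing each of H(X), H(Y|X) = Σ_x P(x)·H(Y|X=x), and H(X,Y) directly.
H(X) = 1.7705 bits, H(Y|X) = 1.0717 bits, H(X,Y) = 2.8422 bits

Marginal of X (row sums):
  P(X=0) = 5/34 + 5/34 + 1/17 = 6/17
  P(X=1) = 0 + 3/17 + 1/34 = 7/34
  P(X=2) = 4/17 + 0 + 5/34 = 13/34
  P(X=3) = 1/34 + 1/34 + 0 = 1/17
H(X) = -[(6/17)·log₂(6/17) + (7/34)·log₂(7/34) + (13/34)·log₂(13/34) + (1/17)·log₂(1/17)]
  = 0.53029 + 0.46943 + 0.53033 + 0.24044 = 1.7705 bits

H(Y|X) = Σ_x P(x)·H(Y|X=x):
  X=0: P(X=0) = 6/17, P(Y|X=0) = (5/12, 5/12, 1/6) → H(Y|X=0) = 1.48336
  X=1: P(X=1) = 7/34, P(Y|X=1) = (0, 6/7, 1/7) → H(Y|X=1) = 0.59167
  X=2: P(X=2) = 13/34, P(Y|X=2) = (8/13, 0, 5/13) → H(Y|X=2) = 0.96124
  X=3: P(X=3) = 1/17, P(Y|X=3) = (1/2, 1/2, 0) → H(Y|X=3) = 1.00000
H(Y|X) = (6/17)·1.48336 + (7/34)·0.59167 + (13/34)·0.96124 + (1/17)·1.00000 = 1.0717 bits

H(X,Y) = -Σ_{x,y} P(x,y) log₂ P(x,y). Per-cell terms -P(x,y)·log₂P(x,y):
  X=0: 0.40670, 0.40670, 0.24044
  X=1: 0.00000, 0.44162, 0.14963
  X=2: 0.49117, 0.00000, 0.40670
  X=3: 0.14963, 0.14963, 0.00000
  (cells with P = 0 contribute 0)
Sum of the 12 terms: H(X,Y) = 2.8422 bits

Chain rule check:
  H(X) + H(Y|X) = 1.7705 + 1.0717 = 2.8422 bits
  H(X,Y) = 2.8422 bits
✓ Chain rule verified.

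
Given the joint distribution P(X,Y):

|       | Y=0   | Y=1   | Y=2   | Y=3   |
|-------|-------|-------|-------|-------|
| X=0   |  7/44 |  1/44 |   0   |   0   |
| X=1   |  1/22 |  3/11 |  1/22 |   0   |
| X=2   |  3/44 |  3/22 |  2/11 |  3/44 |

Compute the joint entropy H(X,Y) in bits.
2.8301 bits

H(X,Y) = -Σ_{x,y} P(x,y) log₂ P(x,y). Per-cell terms -P(x,y)·log₂P(x,y):
  X=0: 0.42192, 0.12408, 0.00000, 0.00000
  X=1: 0.20270, 0.51122, 0.20270, 0.00000
  X=2: 0.26417, 0.39197, 0.44717, 0.26417
  (cells with P = 0 contribute 0)
Sum of the 12 terms: H(X,Y) = 2.8301 bits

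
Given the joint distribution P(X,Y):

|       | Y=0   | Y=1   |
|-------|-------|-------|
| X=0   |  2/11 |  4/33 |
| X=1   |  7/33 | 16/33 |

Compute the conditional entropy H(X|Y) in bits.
0.8298 bits

H(X|Y) = H(X,Y) - H(Y)

H(X,Y) = -Σ_{x,y} P(x,y) log₂ P(x,y). Per-cell terms -P(x,y)·log₂P(x,y):
  X=0: 0.4472, 0.3690
  X=1: 0.4745, 0.5064
Sum of the 4 terms: H(X,Y) = 1.7971 bits

Marginal of Y (column sums):
  P(Y=0) = 2/11 + 7/33 = 13/33
  P(Y=1) = 4/33 + 16/33 = 20/33
H(Y) = -[(13/33)·log₂(13/33) + (20/33)·log₂(20/33)]
  = 0.5294 + 0.4379 = 0.9673 bits

H(X|Y) = H(X,Y) - H(Y) = 1.7971 - 0.9673 = 0.8298 bits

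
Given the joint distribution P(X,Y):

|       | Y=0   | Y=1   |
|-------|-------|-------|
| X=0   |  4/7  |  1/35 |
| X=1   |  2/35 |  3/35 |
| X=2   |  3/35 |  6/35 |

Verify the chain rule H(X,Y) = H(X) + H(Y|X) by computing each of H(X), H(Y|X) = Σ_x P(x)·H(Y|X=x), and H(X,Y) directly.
H(X) = 1.3471 bits, H(Y|X) = 0.5406 bits, H(X,Y) = 1.8876 bits

Marginal of X (row sums):
  P(X=0) = 4/7 + 1/35 = 3/5
  P(X=1) = 2/35 + 3/35 = 1/7
  P(X=2) = 3/35 + 6/35 = 9/35
H(X) = -[(3/5)·log₂(3/5) + (1/7)·log₂(1/7) + (9/35)·log₂(9/35)]
  = 0.44218 + 0.40105 + 0.50383 = 1.3471 bits

H(Y|X) = Σ_x P(x)·H(Y|X=x):
  X=0: P(X=0) = 3/5, P(Y|X=0) = (20/21, 1/21) → H(Y|X=0) = 0.27620
  X=1: P(X=1) = 1/7, P(Y|X=1) = (2/5, 3/5) → H(Y|X=1) = 0.97095
  X=2: P(X=2) = 9/35, P(Y|X=2) = (1/3, 2/3) → H(Y|X=2) = 0.91830
H(Y|X) = (3/5)·0.27620 + (1/7)·0.97095 + (9/35)·0.91830 = 0.5406 bits

H(X,Y) = -Σ_{x,y} P(x,y) log₂ P(x,y). Per-cell terms -P(x,y)·log₂P(x,y):
  X=0: 0.46135, 0.14655
  X=1: 0.23596, 0.30380
  X=2: 0.30380, 0.43617
Sum of the 6 terms: H(X,Y) = 1.8876 bits

Chain rule check:
  H(X) + H(Y|X) = 1.3471 + 0.5406 = 1.8877 bits
  H(X,Y) = 1.8876 bits
✓ Chain rule verified (Δ = 0.0001 is 4-dp rounding noise: each of the three values was rounded independently).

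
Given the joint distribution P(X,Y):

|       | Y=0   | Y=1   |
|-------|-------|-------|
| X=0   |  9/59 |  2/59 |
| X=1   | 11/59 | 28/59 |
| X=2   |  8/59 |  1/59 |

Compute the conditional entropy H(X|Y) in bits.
1.0338 bits

H(X|Y) = H(X,Y) - H(Y)

H(X,Y) = -Σ_{x,y} P(x,y) log₂ P(x,y). Per-cell terms -P(x,y)·log₂P(x,y):
  X=0: 0.4138044, 0.1655133
  X=1: 0.4517852, 0.5103062
  X=2: 0.3908669, 0.0997058
Sum of the 6 terms: H(X,Y) = 2.031982 bits

Marginal of Y (column sums):
  P(Y=0) = 9/59 + 11/59 + 8/59 = 28/59
  P(Y=1) = 2/59 + 28/59 + 1/59 = 31/59
H(Y) = -[(28/59)·log₂(28/59) + (31/59)·log₂(31/59)]
  = 0.5103062 + 0.4878279 = 0.998134 bits

H(X|Y) = H(X,Y) - H(Y) = 2.031982 - 0.998134 = 1.0338 bits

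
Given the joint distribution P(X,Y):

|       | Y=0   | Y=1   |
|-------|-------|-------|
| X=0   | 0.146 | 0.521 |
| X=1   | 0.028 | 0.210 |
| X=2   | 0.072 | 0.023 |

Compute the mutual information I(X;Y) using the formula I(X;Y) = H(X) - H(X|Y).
0.0990 bits

I(X;Y) = H(X) - H(X|Y)

Marginal of X (row sums):
  P(X=0) = 0.146 + 0.521 = 0.667
  P(X=1) = 0.028 + 0.210 = 0.238
  P(X=2) = 0.072 + 0.023 = 0.095
H(X) = -[0.667·log₂(0.667) + 0.238·log₂(0.238) + 0.095·log₂(0.095)]
  = 0.3897 + 0.4929 + 0.3226 = 1.2052 bits

Marginal of Y (column sums):
  P(Y=0) = 0.146 + 0.028 + 0.072 = 0.246
  P(Y=1) = 0.521 + 0.210 + 0.023 = 0.754
H(X|Y) = Σ_y P(y)·H(X|Y=y):
  Y=0: P(Y=0) = 0.246, P(X|Y=0) = (73/123, 14/123, 12/41) → H(X|Y=0) = 1.3224
  Y=1: P(Y=1) = 0.754, P(X|Y=1) = (521/754, 105/377, 23/754) → H(X|Y=1) = 1.0357
H(X|Y) = 0.246·1.3224 + 0.754·1.0357 = 1.1062 bits

I(X;Y) = H(X) - H(X|Y) = 1.2052 - 1.1062 = 0.0990 bits

Cross-check via I(X;Y) = H(X) + H(Y) - H(X,Y): computing H(Y) from the column sums and H(X,Y) from the 6 cells in the same way gives H(Y) = 0.8049 bits and H(X,Y) = 1.9111 bits, so
I(X;Y) = 1.2052 + 0.8049 - 1.9111 = 0.0990 bits ✓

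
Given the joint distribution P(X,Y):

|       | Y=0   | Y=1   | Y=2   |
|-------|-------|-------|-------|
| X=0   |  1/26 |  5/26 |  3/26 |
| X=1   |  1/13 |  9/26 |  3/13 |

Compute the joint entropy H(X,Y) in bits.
2.3003 bits

H(X,Y) = -Σ_{x,y} P(x,y) log₂ P(x,y). Per-cell terms -P(x,y)·log₂P(x,y):
  X=0: 0.1808, 0.4574, 0.3595
  X=1: 0.2846, 0.5298, 0.4882
Sum of the 6 terms: H(X,Y) = 2.3003 bits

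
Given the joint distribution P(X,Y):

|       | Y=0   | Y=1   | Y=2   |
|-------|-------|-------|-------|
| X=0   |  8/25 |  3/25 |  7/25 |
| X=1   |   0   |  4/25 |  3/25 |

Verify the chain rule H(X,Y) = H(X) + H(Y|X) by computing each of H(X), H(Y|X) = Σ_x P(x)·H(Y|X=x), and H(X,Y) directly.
H(X) = 0.8555 bits, H(Y|X) = 1.3420 bits, H(X,Y) = 2.1974 bits

Marginal of X (row sums):
  P(X=0) = 8/25 + 3/25 + 7/25 = 18/25
  P(X=1) = 0 + 4/25 + 3/25 = 7/25
H(X) = -[(18/25)·log₂(18/25) + (7/25)·log₂(7/25)]
  = 0.3412305 + 0.5142204 = 0.8555 bits

H(Y|X) = Σ_x P(x)·H(Y|X=x):
  X=0: P(X=0) = 18/25, P(Y|X=0) = (4/9, 1/6, 7/18) → H(Y|X=0) = 1.4806821
  X=1: P(X=1) = 7/25, P(Y|X=1) = (0, 4/7, 3/7) → H(Y|X=1) = 0.9852281
H(Y|X) = (18/25)·1.4806821 + (7/25)·0.9852281 = 1.3420 bits

H(X,Y) = -Σ_{x,y} P(x,y) log₂ P(x,y). Per-cell terms -P(x,y)·log₂P(x,y):
  X=0: 0.5260340, 0.3670672, 0.5142204
  X=1: 0.0000000, 0.4230170, 0.3670672
  (cells with P = 0 contribute 0)
Sum of the 6 terms: H(X,Y) = 2.1974 bits

Chain rule check:
  H(X) + H(Y|X) = 0.8555 + 1.3420 = 2.1975 bits
  H(X,Y) = 2.1974 bits
✓ Chain rule verified (Δ = 0.0001 is 4-dp rounding noise: each of the three values was rounded independently).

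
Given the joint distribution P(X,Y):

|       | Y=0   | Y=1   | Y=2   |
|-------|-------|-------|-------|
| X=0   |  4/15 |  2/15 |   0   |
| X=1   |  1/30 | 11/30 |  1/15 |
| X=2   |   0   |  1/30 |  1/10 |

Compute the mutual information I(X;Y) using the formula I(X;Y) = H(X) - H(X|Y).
0.5185 bits

I(X;Y) = H(X) - H(X|Y)

Marginal of X (row sums):
  P(X=0) = 4/15 + 2/15 + 0 = 2/5
  P(X=1) = 1/30 + 11/30 + 1/15 = 7/15
  P(X=2) = 0 + 1/30 + 1/10 = 2/15
H(X) = -[(2/5)·log₂(2/5) + (7/15)·log₂(7/15) + (2/15)·log₂(2/15)]
  = 0.5288 + 0.5131 + 0.3876 = 1.4295 bits

Marginal of Y (column sums):
  P(Y=0) = 4/15 + 1/30 + 0 = 3/10
  P(Y=1) = 2/15 + 11/30 + 1/30 = 8/15
  P(Y=2) = 0 + 1/15 + 1/10 = 1/6
H(X|Y) = Σ_y P(y)·H(X|Y=y):
  Y=0: P(Y=0) = 3/10, P(X|Y=0) = (8/9, 1/9, 0) → H(X|Y=0) = 0.5033
  Y=1: P(Y=1) = 8/15, P(X|Y=1) = (1/4, 11/16, 1/16) → H(X|Y=1) = 1.1216
  Y=2: P(Y=2) = 1/6, P(X|Y=2) = (0, 2/5, 3/5) → H(X|Y=2) = 0.9710
H(X|Y) = (3/10)·0.5033 + (8/15)·1.1216 + (1/6)·0.9710 = 0.9110 bits

I(X;Y) = H(X) - H(X|Y) = 1.4295 - 0.9110 = 0.5185 bits

Cross-check via I(X;Y) = H(X) + H(Y) - H(X,Y): computing H(Y) from the column sums and H(X,Y) from the 9 cells in the same way gives H(Y) = 1.4356 bits and H(X,Y) = 2.3466 bits, so
I(X;Y) = 1.4295 + 1.4356 - 2.3466 = 0.5185 bits ✓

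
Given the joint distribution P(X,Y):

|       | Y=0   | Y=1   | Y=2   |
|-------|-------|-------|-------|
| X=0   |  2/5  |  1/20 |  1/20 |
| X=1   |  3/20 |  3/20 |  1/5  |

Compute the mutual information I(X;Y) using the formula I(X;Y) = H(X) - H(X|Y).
0.1923 bits

I(X;Y) = H(X) - H(X|Y)

Marginal of X (row sums):
  P(X=0) = 2/5 + 1/20 + 1/20 = 1/2
  P(X=1) = 3/20 + 3/20 + 1/5 = 1/2
H(X) = -[(1/2)·log₂(1/2) + (1/2)·log₂(1/2)]
  = 0.50000 + 0.50000 = 1.00000 bits

Marginal of Y (column sums):
  P(Y=0) = 2/5 + 3/20 = 11/20
  P(Y=1) = 1/20 + 3/20 = 1/5
  P(Y=2) = 1/20 + 1/5 = 1/4
H(X|Y) = Σ_y P(y)·H(X|Y=y):
  Y=0: P(Y=0) = 11/20, P(X|Y=0) = (8/11, 3/11) → H(X|Y=0) = 0.84535
  Y=1: P(Y=1) = 1/5, P(X|Y=1) = (1/4, 3/4) → H(X|Y=1) = 0.81128
  Y=2: P(Y=2) = 1/4, P(X|Y=2) = (1/5, 4/5) → H(X|Y=2) = 0.72193
H(X|Y) = (11/20)·0.84535 + (1/5)·0.81128 + (1/4)·0.72193 = 0.80768 bits

I(X;Y) = H(X) - H(X|Y) = 1.00000 - 0.80768 = 0.1923 bits

Cross-check via I(X;Y) = H(X) + H(Y) - H(X,Y): computing H(Y) from the column sums and H(X,Y) from the 6 cells in the same way gives H(Y) = 1.43876 bits and H(X,Y) = 2.24644 bits, so
I(X;Y) = 1.00000 + 1.43876 - 2.24644 = 0.1923 bits ✓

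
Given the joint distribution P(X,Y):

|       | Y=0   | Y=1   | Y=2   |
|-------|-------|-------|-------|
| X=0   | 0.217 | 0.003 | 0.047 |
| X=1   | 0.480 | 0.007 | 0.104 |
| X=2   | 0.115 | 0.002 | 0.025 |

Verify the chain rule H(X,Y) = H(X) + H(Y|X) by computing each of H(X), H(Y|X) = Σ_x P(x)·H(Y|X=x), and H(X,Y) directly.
H(X) = 1.3570 bits, H(Y|X) = 0.7616 bits, H(X,Y) = 2.1186 bits

Marginal of X (row sums):
  P(X=0) = 0.217 + 0.003 + 0.047 = 0.267
  P(X=1) = 0.480 + 0.007 + 0.104 = 0.591
  P(X=2) = 0.115 + 0.002 + 0.025 = 0.142
H(X) = -[0.267·log₂(0.267) + 0.591·log₂(0.591) + 0.142·log₂(0.142)]
  = 0.50866 + 0.44843 + 0.39988 = 1.3570 bits

H(Y|X) = Σ_x P(x)·H(Y|X=x):
  X=0: P(X=0) = 0.267, P(Y|X=0) = (217/267, 1/89, 47/267) → H(Y|X=0) = 0.75704
  X=1: P(X=1) = 0.591, P(Y|X=1) = (160/197, 7/591, 104/591) → H(Y|X=1) = 0.76064
  X=2: P(X=2) = 0.142, P(Y|X=2) = (115/142, 1/71, 25/142) → H(Y|X=2) = 0.77420
H(Y|X) = 0.267·0.75704 + 0.591·0.76064 + 0.142·0.77420 = 0.7616 bits

H(X,Y) = -Σ_{x,y} P(x,y) log₂ P(x,y). Per-cell terms -P(x,y)·log₂P(x,y):
  X=0: 0.47832, 0.02514, 0.20733
  X=1: 0.50827, 0.05011, 0.33960
  X=2: 0.35883, 0.01793, 0.13305
Sum of the 9 terms: H(X,Y) = 2.1186 bits

Chain rule check:
  H(X) + H(Y|X) = 1.3570 + 0.7616 = 2.1186 bits
  H(X,Y) = 2.1186 bits
✓ Chain rule verified.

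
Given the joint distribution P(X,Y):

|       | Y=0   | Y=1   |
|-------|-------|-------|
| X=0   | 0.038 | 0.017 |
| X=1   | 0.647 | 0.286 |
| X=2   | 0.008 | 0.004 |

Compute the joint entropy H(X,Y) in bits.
1.2897 bits

H(X,Y) = -Σ_{x,y} P(x,y) log₂ P(x,y). Per-cell terms -P(x,y)·log₂P(x,y):
  X=0: 0.1793, 0.0999
  X=1: 0.4064, 0.5165
  X=2: 0.0557, 0.0319
Sum of the 6 terms: H(X,Y) = 1.2897 bits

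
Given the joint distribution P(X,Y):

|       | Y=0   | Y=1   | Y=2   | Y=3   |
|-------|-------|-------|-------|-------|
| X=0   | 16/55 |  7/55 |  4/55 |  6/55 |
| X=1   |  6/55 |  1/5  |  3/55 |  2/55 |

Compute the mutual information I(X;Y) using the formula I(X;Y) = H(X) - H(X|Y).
0.0739 bits

I(X;Y) = H(X) - H(X|Y)

Marginal of X (row sums):
  P(X=0) = 16/55 + 7/55 + 4/55 + 6/55 = 3/5
  P(X=1) = 6/55 + 1/5 + 3/55 + 2/55 = 2/5
H(X) = -[(3/5)·log₂(3/5) + (2/5)·log₂(2/5)]
  = 0.4422 + 0.5288 = 0.9710 bits

Marginal of Y (column sums):
  P(Y=0) = 16/55 + 6/55 = 2/5
  P(Y=1) = 7/55 + 1/5 = 18/55
  P(Y=2) = 4/55 + 3/55 = 7/55
  P(Y=3) = 6/55 + 2/55 = 8/55
H(X|Y) = Σ_y P(y)·H(X|Y=y):
  Y=0: P(Y=0) = 2/5, P(X|Y=0) = (8/11, 3/11) → H(X|Y=0) = 0.8454
  Y=1: P(Y=1) = 18/55, P(X|Y=1) = (7/18, 11/18) → H(X|Y=1) = 0.9641
  Y=2: P(Y=2) = 7/55, P(X|Y=2) = (4/7, 3/7) → H(X|Y=2) = 0.9852
  Y=3: P(Y=3) = 8/55, P(X|Y=3) = (3/4, 1/4) → H(X|Y=3) = 0.8113
H(X|Y) = (2/5)·0.8454 + (18/55)·0.9641 + (7/55)·0.9852 + (8/55)·0.8113 = 0.8971 bits

I(X;Y) = H(X) - H(X|Y) = 0.9710 - 0.8971 = 0.0739 bits

Cross-check via I(X;Y) = H(X) + H(Y) - H(X,Y): computing H(Y) from the column sums and H(X,Y) from the 8 cells in the same way gives H(Y) = 1.8392 bits and H(X,Y) = 2.7363 bits, so
I(X;Y) = 0.9710 + 1.8392 - 2.7363 = 0.0739 bits ✓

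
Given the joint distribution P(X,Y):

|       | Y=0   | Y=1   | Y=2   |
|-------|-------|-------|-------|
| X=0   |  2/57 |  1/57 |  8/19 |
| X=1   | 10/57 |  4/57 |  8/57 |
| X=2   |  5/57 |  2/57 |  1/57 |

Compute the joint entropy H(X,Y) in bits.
2.4843 bits

H(X,Y) = -Σ_{x,y} P(x,y) log₂ P(x,y). Per-cell terms -P(x,y)·log₂P(x,y):
  X=0: 0.1696, 0.1023, 0.5254
  X=1: 0.4405, 0.2690, 0.3976
  X=2: 0.3080, 0.1696, 0.1023
Sum of the 9 terms: H(X,Y) = 2.4843 bits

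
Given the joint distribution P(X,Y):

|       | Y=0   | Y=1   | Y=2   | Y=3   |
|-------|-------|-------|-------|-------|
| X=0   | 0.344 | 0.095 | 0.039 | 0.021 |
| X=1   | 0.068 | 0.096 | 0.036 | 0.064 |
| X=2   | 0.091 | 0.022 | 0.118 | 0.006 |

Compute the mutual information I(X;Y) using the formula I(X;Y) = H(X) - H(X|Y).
0.2361 bits

I(X;Y) = H(X) - H(X|Y)

Marginal of X (row sums):
  P(X=0) = 0.344 + 0.095 + 0.039 + 0.021 = 0.499
  P(X=1) = 0.068 + 0.096 + 0.036 + 0.064 = 0.264
  P(X=2) = 0.091 + 0.022 + 0.118 + 0.006 = 0.237
H(X) = -[0.499·log₂(0.499) + 0.264·log₂(0.264) + 0.237·log₂(0.237)]
  = 0.5004 + 0.5072 + 0.4923 = 1.4999 bits

Marginal of Y (column sums):
  P(Y=0) = 0.344 + 0.068 + 0.091 = 0.503
  P(Y=1) = 0.095 + 0.096 + 0.022 = 0.213
  P(Y=2) = 0.039 + 0.036 + 0.118 = 0.193
  P(Y=3) = 0.021 + 0.064 + 0.006 = 0.091
H(X|Y) = Σ_y P(y)·H(X|Y=y):
  Y=0: P(Y=0) = 0.503, P(X|Y=0) = (344/503, 68/503, 91/503) → H(X|Y=0) = 1.2114
  Y=1: P(Y=1) = 0.213, P(X|Y=1) = (95/213, 32/71, 22/213) → H(X|Y=1) = 1.3760
  Y=2: P(Y=2) = 0.193, P(X|Y=2) = (39/193, 36/193, 118/193) → H(X|Y=2) = 1.3520
  Y=3: P(Y=3) = 0.091, P(X|Y=3) = (3/13, 64/91, 6/91) → H(X|Y=3) = 1.1040
H(X|Y) = 0.503·1.2114 + 0.213·1.3760 + 0.193·1.3520 + 0.091·1.1040 = 1.2638 bits

I(X;Y) = H(X) - H(X|Y) = 1.4999 - 1.2638 = 0.2361 bits

Cross-check via I(X;Y) = H(X) + H(Y) - H(X,Y): computing H(Y) from the column sums and H(X,Y) from the 12 cells in the same way gives H(Y) = 1.7466 bits and H(X,Y) = 3.0104 bits, so
I(X;Y) = 1.4999 + 1.7466 - 3.0104 = 0.2361 bits ✓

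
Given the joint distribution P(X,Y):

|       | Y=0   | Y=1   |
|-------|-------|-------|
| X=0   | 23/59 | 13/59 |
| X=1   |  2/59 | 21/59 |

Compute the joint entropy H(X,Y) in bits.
1.7066 bits

H(X,Y) = -Σ_{x,y} P(x,y) log₂ P(x,y). Per-cell terms -P(x,y)·log₂P(x,y):
  X=0: 0.5298, 0.4808
  X=1: 0.1655, 0.5305
Sum of the 4 terms: H(X,Y) = 1.7066 bits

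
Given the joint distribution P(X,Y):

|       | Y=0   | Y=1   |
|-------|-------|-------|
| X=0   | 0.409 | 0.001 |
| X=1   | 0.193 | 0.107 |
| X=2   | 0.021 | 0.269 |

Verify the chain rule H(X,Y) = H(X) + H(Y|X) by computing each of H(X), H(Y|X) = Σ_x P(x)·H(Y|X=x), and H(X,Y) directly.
H(X) = 1.5664 bits, H(Y|X) = 0.4008 bits, H(X,Y) = 1.9672 bits

Marginal of X (row sums):
  P(X=0) = 0.409 + 0.001 = 0.410
  P(X=1) = 0.193 + 0.107 = 0.300
  P(X=2) = 0.021 + 0.269 = 0.290
H(X) = -[0.410·log₂(0.410) + 0.300·log₂(0.300) + 0.290·log₂(0.290)]
  = 0.5274 + 0.5211 + 0.5179 = 1.5664 bits

H(Y|X) = Σ_x P(x)·H(Y|X=x):
  X=0: P(X=0) = 0.410, P(Y|X=0) = (409/410, 1/410) → H(Y|X=0) = 0.0247
  X=1: P(X=1) = 0.300, P(Y|X=1) = (193/300, 107/300) → H(Y|X=1) = 0.9399
  X=2: P(X=2) = 0.290, P(Y|X=2) = (21/290, 269/290) → H(Y|X=2) = 0.3749
H(Y|X) = 0.410·0.0247 + 0.300·0.9399 + 0.290·0.3749 = 0.4008 bits

H(X,Y) = -Σ_{x,y} P(x,y) log₂ P(x,y). Per-cell terms -P(x,y)·log₂P(x,y):
  X=0: 0.5275, 0.0100
  X=1: 0.4581, 0.3450
  X=2: 0.1170, 0.5096
Sum of the 6 terms: H(X,Y) = 1.9672 bits

Chain rule check:
  H(X) + H(Y|X) = 1.5664 + 0.4008 = 1.9672 bits
  H(X,Y) = 1.9672 bits
✓ Chain rule verified.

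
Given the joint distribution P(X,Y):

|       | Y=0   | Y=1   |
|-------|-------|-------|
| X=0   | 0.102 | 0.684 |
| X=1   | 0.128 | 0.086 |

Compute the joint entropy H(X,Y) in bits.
1.3947 bits

H(X,Y) = -Σ_{x,y} P(x,y) log₂ P(x,y). Per-cell terms -P(x,y)·log₂P(x,y):
  X=0: 0.3359, 0.3748
  X=1: 0.3796, 0.3044
Sum of the 4 terms: H(X,Y) = 1.3947 bits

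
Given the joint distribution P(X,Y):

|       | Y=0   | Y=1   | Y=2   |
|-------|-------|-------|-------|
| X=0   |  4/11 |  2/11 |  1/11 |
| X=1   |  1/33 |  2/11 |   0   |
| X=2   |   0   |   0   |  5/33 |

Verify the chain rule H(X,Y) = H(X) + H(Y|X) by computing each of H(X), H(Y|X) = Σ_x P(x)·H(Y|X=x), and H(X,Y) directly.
H(X) = 1.3020 bits, H(Y|X) = 1.0029 bits, H(X,Y) = 2.3049 bits

Marginal of X (row sums):
  P(X=0) = 4/11 + 2/11 + 1/11 = 7/11
  P(X=1) = 1/33 + 2/11 + 0 = 7/33
  P(X=2) = 0 + 0 + 5/33 = 5/33
H(X) = -[(7/11)·log₂(7/11) + (7/33)·log₂(7/33) + (5/33)·log₂(5/33)]
  = 0.41496 + 0.47452 + 0.41249 = 1.3020 bits

H(Y|X) = Σ_x P(x)·H(Y|X=x):
  X=0: P(X=0) = 7/11, P(Y|X=0) = (4/7, 2/7, 1/7) → H(Y|X=0) = 1.37878
  X=1: P(X=1) = 7/33, P(Y|X=1) = (1/7, 6/7, 0) → H(Y|X=1) = 0.59167
  X=2: P(X=2) = 5/33, P(Y|X=2) = (0, 0, 1) → H(Y|X=2) = 0.00000
H(Y|X) = (7/11)·1.37878 + (7/33)·0.59167 + (5/33)·0.00000 = 1.0029 bits

H(X,Y) = -Σ_{x,y} P(x,y) log₂ P(x,y). Per-cell terms -P(x,y)·log₂P(x,y):
  X=0: 0.53070, 0.44717, 0.31449
  X=1: 0.15286, 0.44717, 0.00000
  X=2: 0.00000, 0.00000, 0.41249
  (cells with P = 0 contribute 0)
Sum of the 9 terms: H(X,Y) = 2.3049 bits

Chain rule check:
  H(X) + H(Y|X) = 1.3020 + 1.0029 = 2.3049 bits
  H(X,Y) = 2.3049 bits
✓ Chain rule verified.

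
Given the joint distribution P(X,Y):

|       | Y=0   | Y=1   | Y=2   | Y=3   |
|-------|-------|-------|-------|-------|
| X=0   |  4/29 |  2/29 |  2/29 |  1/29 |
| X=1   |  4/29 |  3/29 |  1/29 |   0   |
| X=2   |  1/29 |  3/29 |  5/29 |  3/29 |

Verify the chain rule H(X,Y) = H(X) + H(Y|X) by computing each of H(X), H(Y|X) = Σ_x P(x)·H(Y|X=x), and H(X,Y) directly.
H(X) = 1.5632 bits, H(Y|X) = 1.7129 bits, H(X,Y) = 3.2761 bits

Marginal of X (row sums):
  P(X=0) = 4/29 + 2/29 + 2/29 + 1/29 = 9/29
  P(X=1) = 4/29 + 3/29 + 1/29 + 0 = 8/29
  P(X=2) = 1/29 + 3/29 + 5/29 + 3/29 = 12/29
H(X) = -[(9/29)·log₂(9/29) + (8/29)·log₂(8/29) + (12/29)·log₂(12/29)]
  = 0.52388 + 0.51255 + 0.52677 = 1.5632 bits

H(Y|X) = Σ_x P(x)·H(Y|X=x):
  X=0: P(X=0) = 9/29, P(Y|X=0) = (4/9, 2/9, 2/9, 1/9) → H(Y|X=0) = 1.83659
  X=1: P(X=1) = 8/29, P(Y|X=1) = (1/2, 3/8, 1/8, 0) → H(Y|X=1) = 1.40564
  X=2: P(X=2) = 12/29, P(Y|X=2) = (1/12, 1/4, 5/12, 1/4) → H(Y|X=2) = 1.82501
H(Y|X) = (9/29)·1.83659 + (8/29)·1.40564 + (12/29)·1.82501 = 1.7129 bits

H(X,Y) = -Σ_{x,y} P(x,y) log₂ P(x,y). Per-cell terms -P(x,y)·log₂P(x,y):
  X=0: 0.39420, 0.26607, 0.26607, 0.16752
  X=1: 0.39420, 0.33859, 0.16752, 0.00000
  X=2: 0.16752, 0.33859, 0.43725, 0.33859
  (cells with P = 0 contribute 0)
Sum of the 12 terms: H(X,Y) = 3.2761 bits

Chain rule check:
  H(X) + H(Y|X) = 1.5632 + 1.7129 = 3.2761 bits
  H(X,Y) = 3.2761 bits
✓ Chain rule verified.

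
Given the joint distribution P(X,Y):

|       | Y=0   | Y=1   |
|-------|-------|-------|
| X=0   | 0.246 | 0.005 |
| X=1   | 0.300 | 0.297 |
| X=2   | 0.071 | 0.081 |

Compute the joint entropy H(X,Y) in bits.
2.1419 bits

H(X,Y) = -Σ_{x,y} P(x,y) log₂ P(x,y). Per-cell terms -P(x,y)·log₂P(x,y):
  X=0: 0.49772, 0.03822
  X=1: 0.52109, 0.52019
  X=2: 0.27094, 0.29370
Sum of the 6 terms: H(X,Y) = 2.1419 bits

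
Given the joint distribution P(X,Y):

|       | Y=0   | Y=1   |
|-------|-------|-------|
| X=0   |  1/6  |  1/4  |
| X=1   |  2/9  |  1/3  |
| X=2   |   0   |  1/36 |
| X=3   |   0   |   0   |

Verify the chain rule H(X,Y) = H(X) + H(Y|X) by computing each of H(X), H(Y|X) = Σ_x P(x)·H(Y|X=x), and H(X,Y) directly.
H(X) = 1.1410 bits, H(Y|X) = 0.9440 bits, H(X,Y) = 2.0850 bits

Marginal of X (row sums):
  P(X=0) = 1/6 + 1/4 = 5/12
  P(X=1) = 2/9 + 1/3 = 5/9
  P(X=2) = 0 + 1/36 = 1/36
  P(X=3) = 0 + 0 = 0
H(X) = -[(5/12)·log₂(5/12) + (5/9)·log₂(5/9) + (1/36)·log₂(1/36)]   (outcomes with P = 0 contribute 0)
  = 0.52626 + 0.47111 + 0.14361 = 1.1410 bits

H(Y|X) = Σ_x P(x)·H(Y|X=x):
  X=0: P(X=0) = 5/12, P(Y|X=0) = (2/5, 3/5) → H(Y|X=0) = 0.97095
  X=1: P(X=1) = 5/9, P(Y|X=1) = (2/5, 3/5) → H(Y|X=1) = 0.97095
  X=2: P(X=2) = 1/36, P(Y|X=2) = (0, 1) → H(Y|X=2) = 0.00000
  X=3: P(X=3) = 0 → contributes 0
H(Y|X) = (5/12)·0.97095 + (5/9)·0.97095 + (1/36)·0.00000 = 0.9440 bits

H(X,Y) = -Σ_{x,y} P(x,y) log₂ P(x,y). Per-cell terms -P(x,y)·log₂P(x,y):
  X=0: 0.43083, 0.50000
  X=1: 0.48221, 0.52832
  X=2: 0.00000, 0.14361
  X=3: 0.00000, 0.00000
  (cells with P = 0 contribute 0)
Sum of the 8 terms: H(X,Y) = 2.0850 bits

Chain rule check:
  H(X) + H(Y|X) = 1.1410 + 0.9440 = 2.0850 bits
  H(X,Y) = 2.0850 bits
✓ Chain rule verified.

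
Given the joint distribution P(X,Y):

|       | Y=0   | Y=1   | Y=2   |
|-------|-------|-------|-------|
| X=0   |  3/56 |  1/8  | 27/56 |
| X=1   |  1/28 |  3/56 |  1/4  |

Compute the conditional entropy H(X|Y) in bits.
0.9222 bits

H(X|Y) = H(X,Y) - H(Y)

H(X,Y) = -Σ_{x,y} P(x,y) log₂ P(x,y). Per-cell terms -P(x,y)·log₂P(x,y):
  X=0: 0.2262, 0.3750, 0.5074
  X=1: 0.1717, 0.2262, 0.5000
Sum of the 6 terms: H(X,Y) = 2.0065 bits

Marginal of Y (column sums):
  P(Y=0) = 3/56 + 1/28 = 5/56
  P(Y=1) = 1/8 + 3/56 = 5/28
  P(Y=2) = 27/56 + 1/4 = 41/56
H(Y) = -[(5/56)·log₂(5/56) + (5/28)·log₂(5/28) + (41/56)·log₂(41/56)]
  = 0.3112 + 0.4438 + 0.3293 = 1.0843 bits

H(X|Y) = H(X,Y) - H(Y) = 2.0065 - 1.0843 = 0.9222 bits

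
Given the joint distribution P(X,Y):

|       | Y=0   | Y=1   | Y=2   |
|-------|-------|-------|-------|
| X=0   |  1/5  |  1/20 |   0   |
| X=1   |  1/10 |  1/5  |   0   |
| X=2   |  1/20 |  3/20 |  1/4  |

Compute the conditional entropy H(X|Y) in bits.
1.0448 bits

H(X|Y) = H(X,Y) - H(Y)

H(X,Y) = -Σ_{x,y} P(x,y) log₂ P(x,y). Per-cell terms -P(x,y)·log₂P(x,y):
  X=0: 0.4644, 0.2161, 0.0000
  X=1: 0.3322, 0.4644, 0.0000
  X=2: 0.2161, 0.4105, 0.5000
  (cells with P = 0 contribute 0)
Sum of the 9 terms: H(X,Y) = 2.6037 bits

Marginal of Y (column sums):
  P(Y=0) = 1/5 + 1/10 + 1/20 = 7/20
  P(Y=1) = 1/20 + 1/5 + 3/20 = 2/5
  P(Y=2) = 0 + 0 + 1/4 = 1/4
H(Y) = -[(7/20)·log₂(7/20) + (2/5)·log₂(2/5) + (1/4)·log₂(1/4)]
  = 0.5301 + 0.5288 + 0.5000 = 1.5589 bits

H(X|Y) = H(X,Y) - H(Y) = 2.6037 - 1.5589 = 1.0448 bits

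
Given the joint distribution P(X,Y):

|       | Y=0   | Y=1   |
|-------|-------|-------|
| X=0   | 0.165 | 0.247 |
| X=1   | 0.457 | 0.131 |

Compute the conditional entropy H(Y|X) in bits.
0.8501 bits

H(Y|X) = H(X,Y) - H(X)

H(X,Y) = -Σ_{x,y} P(x,y) log₂ P(x,y). Per-cell terms -P(x,y)·log₂P(x,y):
  X=0: 0.42891, 0.49830
  X=1: 0.51629, 0.38414
Sum of the 4 terms: H(X,Y) = 1.8276 bits

Marginal of X (row sums):
  P(X=0) = 0.165 + 0.247 = 0.412
  P(X=1) = 0.457 + 0.131 = 0.588
H(X) = -[0.412·log₂(0.412) + 0.588·log₂(0.588)]
  = 0.52706 + 0.45047 = 0.9775 bits

H(Y|X) = H(X,Y) - H(X) = 1.8276 - 0.9775 = 0.8501 bits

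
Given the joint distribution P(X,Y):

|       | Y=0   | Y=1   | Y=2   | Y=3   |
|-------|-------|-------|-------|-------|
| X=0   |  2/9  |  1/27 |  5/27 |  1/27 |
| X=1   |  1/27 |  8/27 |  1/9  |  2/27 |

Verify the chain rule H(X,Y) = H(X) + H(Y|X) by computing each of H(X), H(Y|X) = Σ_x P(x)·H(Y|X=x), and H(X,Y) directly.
H(X) = 0.9990 bits, H(Y|X) = 1.6124 bits, H(X,Y) = 2.6114 bits

Marginal of X (row sums):
  P(X=0) = 2/9 + 1/27 + 5/27 + 1/27 = 13/27
  P(X=1) = 1/27 + 8/27 + 1/9 + 2/27 = 14/27
H(X) = -[(13/27)·log₂(13/27) + (14/27)·log₂(14/27)]
  = 0.50770 + 0.49131 = 0.9990 bits

H(Y|X) = Σ_x P(x)·H(Y|X=x):
  X=0: P(X=0) = 13/27, P(Y|X=0) = (6/13, 1/13, 5/13, 1/13) → H(Y|X=0) = 1.61433
  X=1: P(X=1) = 14/27, P(Y|X=1) = (1/14, 4/7, 3/14, 1/7) → H(Y|X=1) = 1.61058
H(Y|X) = (13/27)·1.61433 + (14/27)·1.61058 = 1.6124 bits

H(X,Y) = -Σ_{x,y} P(x,y) log₂ P(x,y). Per-cell terms -P(x,y)·log₂P(x,y):
  X=0: 0.48221, 0.17611, 0.45055, 0.17611
  X=1: 0.17611, 0.51997, 0.35221, 0.27814
Sum of the 8 terms: H(X,Y) = 2.6114 bits

Chain rule check:
  H(X) + H(Y|X) = 0.9990 + 1.6124 = 2.6114 bits
  H(X,Y) = 2.6114 bits
✓ Chain rule verified.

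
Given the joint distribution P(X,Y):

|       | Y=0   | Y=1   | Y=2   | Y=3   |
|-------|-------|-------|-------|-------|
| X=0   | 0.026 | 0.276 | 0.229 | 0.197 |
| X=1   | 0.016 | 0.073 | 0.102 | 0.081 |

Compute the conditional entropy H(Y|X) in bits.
1.7546 bits

H(Y|X) = H(X,Y) - H(X)

H(X,Y) = -Σ_{x,y} P(x,y) log₂ P(x,y). Per-cell terms -P(x,y)·log₂P(x,y):
  X=0: 0.1369, 0.5126, 0.4870, 0.4617
  X=1: 0.0955, 0.2756, 0.3359, 0.2937
Sum of the 8 terms: H(X,Y) = 2.5989 bits

Marginal of X (row sums):
  P(X=0) = 0.026 + 0.276 + 0.229 + 0.197 = 0.728
  P(X=1) = 0.016 + 0.073 + 0.102 + 0.081 = 0.272
H(X) = -[0.728·log₂(0.728) + 0.272·log₂(0.272)]
  = 0.3334 + 0.5109 = 0.8443 bits

H(Y|X) = H(X,Y) - H(X) = 2.5989 - 0.8443 = 1.7546 bits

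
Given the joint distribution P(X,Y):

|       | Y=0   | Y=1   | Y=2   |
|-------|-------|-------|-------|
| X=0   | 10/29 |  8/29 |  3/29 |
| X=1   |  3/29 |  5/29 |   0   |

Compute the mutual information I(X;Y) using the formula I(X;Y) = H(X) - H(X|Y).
0.0695 bits

I(X;Y) = H(X) - H(X|Y)

Marginal of X (row sums):
  P(X=0) = 10/29 + 8/29 + 3/29 = 21/29
  P(X=1) = 3/29 + 5/29 + 0 = 8/29
H(X) = -[(21/29)·log₂(21/29) + (8/29)·log₂(8/29)]
  = 0.33720 + 0.51255 = 0.84975 bits

Marginal of Y (column sums):
  P(Y=0) = 10/29 + 3/29 = 13/29
  P(Y=1) = 8/29 + 5/29 = 13/29
  P(Y=2) = 3/29 + 0 = 3/29
H(X|Y) = Σ_y P(y)·H(X|Y=y):
  Y=0: P(Y=0) = 13/29, P(X|Y=0) = (10/13, 3/13) → H(X|Y=0) = 0.77935
  Y=1: P(Y=1) = 13/29, P(X|Y=1) = (8/13, 5/13) → H(X|Y=1) = 0.96124
  Y=2: P(Y=2) = 3/29, P(X|Y=2) = (1, 0) → H(X|Y=2) = 0.00000
H(X|Y) = (13/29)·0.77935 + (13/29)·0.96124 + (3/29)·0.00000 = 0.78026 bits

I(X;Y) = H(X) - H(X|Y) = 0.84975 - 0.78026 = 0.0695 bits

Cross-check via I(X;Y) = H(X) + H(Y) - H(X,Y): computing H(Y) from the column sums and H(X,Y) from the 6 cells in the same way gives H(Y) = 1.37638 bits and H(X,Y) = 2.15665 bits, so
I(X;Y) = 0.84975 + 1.37638 - 2.15665 = 0.0695 bits ✓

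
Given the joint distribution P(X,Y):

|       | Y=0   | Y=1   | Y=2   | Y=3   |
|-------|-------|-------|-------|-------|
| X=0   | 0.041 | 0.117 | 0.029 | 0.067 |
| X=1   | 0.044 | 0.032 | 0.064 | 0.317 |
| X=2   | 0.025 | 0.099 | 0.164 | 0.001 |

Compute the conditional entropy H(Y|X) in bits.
1.4620 bits

H(Y|X) = H(X,Y) - H(X)

H(X,Y) = -Σ_{x,y} P(x,y) log₂ P(x,y). Per-cell terms -P(x,y)·log₂P(x,y):
  X=0: 0.18894, 0.36216, 0.14813, 0.26128
  X=1: 0.19828, 0.15891, 0.25381, 0.52541
  X=2: 0.13305, 0.33031, 0.42775, 0.00997
Sum of the 12 terms: H(X,Y) = 2.9980 bits

Marginal of X (row sums):
  P(X=0) = 0.041 + 0.117 + 0.029 + 0.067 = 0.254
  P(X=1) = 0.044 + 0.032 + 0.064 + 0.317 = 0.457
  P(X=2) = 0.025 + 0.099 + 0.164 + 0.001 = 0.289
H(X) = -[0.254·log₂(0.254) + 0.457·log₂(0.457) + 0.289·log₂(0.289)]
  = 0.50218 + 0.51629 + 0.51756 = 1.5360 bits

H(Y|X) = H(X,Y) - H(X) = 2.9980 - 1.5360 = 1.4620 bits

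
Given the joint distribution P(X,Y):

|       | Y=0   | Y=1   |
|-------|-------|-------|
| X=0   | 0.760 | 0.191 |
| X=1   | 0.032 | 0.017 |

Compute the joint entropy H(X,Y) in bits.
1.0159 bits

H(X,Y) = -Σ_{x,y} P(x,y) log₂ P(x,y). Per-cell terms -P(x,y)·log₂P(x,y):
  X=0: 0.3009, 0.4562
  X=1: 0.1589, 0.0999
Sum of the 4 terms: H(X,Y) = 1.0159 bits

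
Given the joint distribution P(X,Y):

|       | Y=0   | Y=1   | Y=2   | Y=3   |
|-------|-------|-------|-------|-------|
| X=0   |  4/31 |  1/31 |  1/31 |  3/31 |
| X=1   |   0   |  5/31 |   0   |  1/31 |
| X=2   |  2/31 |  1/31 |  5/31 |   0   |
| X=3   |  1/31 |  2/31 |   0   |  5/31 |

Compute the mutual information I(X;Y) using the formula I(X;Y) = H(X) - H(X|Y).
0.6744 bits

I(X;Y) = H(X) - H(X|Y)

Marginal of X (row sums):
  P(X=0) = 4/31 + 1/31 + 1/31 + 3/31 = 9/31
  P(X=1) = 0 + 5/31 + 0 + 1/31 = 6/31
  P(X=2) = 2/31 + 1/31 + 5/31 + 0 = 8/31
  P(X=3) = 1/31 + 2/31 + 0 + 5/31 = 8/31
H(X) = -[(9/31)·log₂(9/31) + (6/31)·log₂(6/31) + (8/31)·log₂(8/31) + (8/31)·log₂(8/31)]
  = 0.5180 + 0.4586 + 0.5043 + 0.5043 = 1.9852 bits

Marginal of Y (column sums):
  P(Y=0) = 4/31 + 0 + 2/31 + 1/31 = 7/31
  P(Y=1) = 1/31 + 5/31 + 1/31 + 2/31 = 9/31
  P(Y=2) = 1/31 + 0 + 5/31 + 0 = 6/31
  P(Y=3) = 3/31 + 1/31 + 0 + 5/31 = 9/31
H(X|Y) = Σ_y P(y)·H(X|Y=y):
  Y=0: P(Y=0) = 7/31, P(X|Y=0) = (4/7, 0, 2/7, 1/7) → H(X|Y=0) = 1.3788
  Y=1: P(Y=1) = 9/31, P(X|Y=1) = (1/9, 5/9, 1/9, 2/9) → H(X|Y=1) = 1.6577
  Y=2: P(Y=2) = 6/31, P(X|Y=2) = (1/6, 0, 5/6, 0) → H(X|Y=2) = 0.6500
  Y=3: P(Y=3) = 9/31, P(X|Y=3) = (1/3, 1/9, 0, 5/9) → H(X|Y=3) = 1.3516
H(X|Y) = (7/31)·1.3788 + (9/31)·1.6577 + (6/31)·0.6500 + (9/31)·1.3516 = 1.3108 bits

I(X;Y) = H(X) - H(X|Y) = 1.9852 - 1.3108 = 0.6744 bits

Cross-check via I(X;Y) = H(X) + H(Y) - H(X,Y): computing H(Y) from the column sums and H(X,Y) from the 16 cells in the same way gives H(Y) = 1.9794 bits and H(X,Y) = 3.2902 bits, so
I(X;Y) = 1.9852 + 1.9794 - 3.2902 = 0.6744 bits ✓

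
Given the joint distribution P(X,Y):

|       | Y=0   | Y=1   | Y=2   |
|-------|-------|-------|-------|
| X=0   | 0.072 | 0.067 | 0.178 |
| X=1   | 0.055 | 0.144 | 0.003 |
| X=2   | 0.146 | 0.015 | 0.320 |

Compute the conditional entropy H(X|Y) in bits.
1.1621 bits

H(X|Y) = H(X,Y) - H(Y)

H(X,Y) = -Σ_{x,y} P(x,y) log₂ P(x,y). Per-cell terms -P(x,y)·log₂P(x,y):
  X=0: 0.27330, 0.26128, 0.44323
  X=1: 0.23014, 0.40260, 0.02514
  X=2: 0.40529, 0.09088, 0.52603
Sum of the 9 terms: H(X,Y) = 2.6579 bits

Marginal of Y (column sums):
  P(Y=0) = 0.072 + 0.055 + 0.146 = 0.273
  P(Y=1) = 0.067 + 0.144 + 0.015 = 0.226
  P(Y=2) = 0.178 + 0.003 + 0.320 = 0.501
H(Y) = -[0.273·log₂(0.273) + 0.226·log₂(0.226) + 0.501·log₂(0.501)]
  = 0.51134 + 0.48491 + 0.49956 = 1.4958 bits

H(X|Y) = H(X,Y) - H(Y) = 2.6579 - 1.4958 = 1.1621 bits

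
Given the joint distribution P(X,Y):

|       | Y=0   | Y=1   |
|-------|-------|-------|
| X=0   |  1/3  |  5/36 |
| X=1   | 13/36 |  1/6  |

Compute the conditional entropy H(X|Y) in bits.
0.9974 bits

H(X|Y) = H(X,Y) - H(Y)

H(X,Y) = -Σ_{x,y} P(x,y) log₂ P(x,y). Per-cell terms -P(x,y)·log₂P(x,y):
  X=0: 0.52832, 0.39556
  X=1: 0.53065, 0.43083
Sum of the 4 terms: H(X,Y) = 1.8854 bits

Marginal of Y (column sums):
  P(Y=0) = 1/3 + 13/36 = 25/36
  P(Y=1) = 5/36 + 1/6 = 11/36
H(Y) = -[(25/36)·log₂(25/36) + (11/36)·log₂(11/36)]
  = 0.36533 + 0.52265 = 0.8880 bits

H(X|Y) = H(X,Y) - H(Y) = 1.8854 - 0.8880 = 0.9974 bits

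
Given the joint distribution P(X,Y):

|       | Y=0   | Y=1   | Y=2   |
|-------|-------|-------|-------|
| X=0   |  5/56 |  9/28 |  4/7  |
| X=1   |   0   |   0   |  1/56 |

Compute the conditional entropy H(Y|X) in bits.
1.2733 bits

H(Y|X) = H(X,Y) - H(X)

H(X,Y) = -Σ_{x,y} P(x,y) log₂ P(x,y). Per-cell terms -P(x,y)·log₂P(x,y):
  X=0: 0.3111988, 0.5263168, 0.4613457
  X=1: 0.0000000, 0.0000000, 0.1037028
  (cells with P = 0 contribute 0)
Sum of the 6 terms: H(X,Y) = 1.402564 bits

Marginal of X (row sums):
  P(X=0) = 5/56 + 9/28 + 4/7 = 55/56
  P(X=1) = 0 + 0 + 1/56 = 1/56
H(X) = -[(55/56)·log₂(55/56) + (1/56)·log₂(1/56)]
  = 0.0255310 + 0.1037028 = 0.129234 bits

H(Y|X) = H(X,Y) - H(X) = 1.402564 - 0.129234 = 1.2733 bits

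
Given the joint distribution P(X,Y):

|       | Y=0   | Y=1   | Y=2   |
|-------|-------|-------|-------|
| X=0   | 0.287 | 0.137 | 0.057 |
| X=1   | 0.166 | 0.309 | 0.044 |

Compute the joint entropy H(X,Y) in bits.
2.2972 bits

H(X,Y) = -Σ_{x,y} P(x,y) log₂ P(x,y). Per-cell terms -P(x,y)·log₂P(x,y):
  X=0: 0.51685, 0.39288, 0.23557
  X=1: 0.43006, 0.52355, 0.19828
Sum of the 6 terms: H(X,Y) = 2.2972 bits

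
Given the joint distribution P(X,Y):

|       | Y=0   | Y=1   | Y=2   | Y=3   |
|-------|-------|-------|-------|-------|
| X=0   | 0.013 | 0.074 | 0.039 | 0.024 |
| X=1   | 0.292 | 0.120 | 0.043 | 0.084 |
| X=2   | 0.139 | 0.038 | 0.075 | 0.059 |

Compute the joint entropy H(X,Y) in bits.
3.1483 bits

H(X,Y) = -Σ_{x,y} P(x,y) log₂ P(x,y). Per-cell terms -P(x,y)·log₂P(x,y):
  X=0: 0.0814, 0.2780, 0.1825, 0.1291
  X=1: 0.5186, 0.3671, 0.1952, 0.3002
  X=2: 0.3957, 0.1793, 0.2803, 0.2409
Sum of the 12 terms: H(X,Y) = 3.1483 bits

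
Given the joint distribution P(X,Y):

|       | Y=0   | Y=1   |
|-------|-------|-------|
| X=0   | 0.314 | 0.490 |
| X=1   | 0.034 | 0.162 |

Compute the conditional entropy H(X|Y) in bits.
0.6880 bits

H(X|Y) = H(X,Y) - H(Y)

H(X,Y) = -Σ_{x,y} P(x,y) log₂ P(x,y). Per-cell terms -P(x,y)·log₂P(x,y):
  X=0: 0.52475, 0.50428
  X=1: 0.16586, 0.42540
Sum of the 4 terms: H(X,Y) = 1.6203 bits

Marginal of Y (column sums):
  P(Y=0) = 0.314 + 0.034 = 0.348
  P(Y=1) = 0.490 + 0.162 = 0.652
H(Y) = -[0.348·log₂(0.348) + 0.652·log₂(0.652)]
  = 0.52995 + 0.40232 = 0.9323 bits

H(X|Y) = H(X,Y) - H(Y) = 1.6203 - 0.9323 = 0.6880 bits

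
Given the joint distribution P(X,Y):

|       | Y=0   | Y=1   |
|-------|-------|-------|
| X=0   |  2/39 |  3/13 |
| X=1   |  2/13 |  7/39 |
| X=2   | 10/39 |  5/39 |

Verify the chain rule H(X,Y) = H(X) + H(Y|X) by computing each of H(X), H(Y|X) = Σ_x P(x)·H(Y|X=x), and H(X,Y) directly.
H(X) = 1.5735 bits, H(Y|X) = 0.8780 bits, H(X,Y) = 2.4516 bits

Marginal of X (row sums):
  P(X=0) = 2/39 + 3/13 = 11/39
  P(X=1) = 2/13 + 7/39 = 1/3
  P(X=2) = 10/39 + 5/39 = 5/13
H(X) = -[(11/39)·log₂(11/39) + (1/3)·log₂(1/3) + (5/13)·log₂(5/13)]
  = 0.51502 + 0.52832 + 0.53020 = 1.5735 bits

H(Y|X) = Σ_x P(x)·H(Y|X=x):
  X=0: P(X=0) = 11/39, P(Y|X=0) = (2/11, 9/11) → H(Y|X=0) = 0.68404
  X=1: P(X=1) = 1/3, P(Y|X=1) = (6/13, 7/13) → H(Y|X=1) = 0.99573
  X=2: P(X=2) = 5/13, P(Y|X=2) = (2/3, 1/3) → H(Y|X=2) = 0.91830
H(Y|X) = (11/39)·0.68404 + (1/3)·0.99573 + (5/13)·0.91830 = 0.8780 bits

H(X,Y) = -Σ_{x,y} P(x,y) log₂ P(x,y). Per-cell terms -P(x,y)·log₂P(x,y):
  X=0: 0.21976, 0.48819
  X=1: 0.41545, 0.44478
  X=2: 0.50345, 0.37993
Sum of the 6 terms: H(X,Y) = 2.4516 bits

Chain rule check:
  H(X) + H(Y|X) = 1.5735 + 0.8780 = 2.4515 bits
  H(X,Y) = 2.4516 bits
✓ Chain rule verified (Δ = 0.0001 is 4-dp rounding noise: each of the three values was rounded independently).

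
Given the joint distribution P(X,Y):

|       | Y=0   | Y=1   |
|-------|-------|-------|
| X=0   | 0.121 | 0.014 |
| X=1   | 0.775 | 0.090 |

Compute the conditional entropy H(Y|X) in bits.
0.4815 bits

H(Y|X) = H(X,Y) - H(X)

H(X,Y) = -Σ_{x,y} P(x,y) log₂ P(x,y). Per-cell terms -P(x,y)·log₂P(x,y):
  X=0: 0.36868, 0.08622
  X=1: 0.28499, 0.31265
Sum of the 4 terms: H(X,Y) = 1.0525 bits

Marginal of X (row sums):
  P(X=0) = 0.121 + 0.014 = 0.135
  P(X=1) = 0.775 + 0.090 = 0.865
H(X) = -[0.135·log₂(0.135) + 0.865·log₂(0.865)]
  = 0.39001 + 0.18098 = 0.5710 bits

H(Y|X) = H(X,Y) - H(X) = 1.0525 - 0.5710 = 0.4815 bits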